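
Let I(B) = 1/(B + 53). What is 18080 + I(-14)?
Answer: 705121/39 ≈ 18080.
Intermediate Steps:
I(B) = 1/(53 + B)
18080 + I(-14) = 18080 + 1/(53 - 14) = 18080 + 1/39 = 705121/39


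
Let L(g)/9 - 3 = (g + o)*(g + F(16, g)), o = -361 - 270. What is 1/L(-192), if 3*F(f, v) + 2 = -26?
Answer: 1/1491303 ≈ 6.7055e-7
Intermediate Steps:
F(f, v) = -28/3 (F(f, v) = -⅔ + (⅓)*(-26) = -⅔ - 26/3 = -28/3)
o = -631
L(g) = 27 + 9*(-631 + g)*(-28/3 + g) (L(g) = 27 + 9*((g - 631)*(g - 28/3)) = 27 + 9*((-631 + g)*(-28/3 + g)) = 27 + 9*(-631 + g)*(-28/3 + g))
1/L(-192) = 1/(53031 - 5763*(-192) + 9*(-192)²) = 1/(53031 + 1106496 + 9*36864) = 1/(53031 + 1106496 + 331776) = 1/1491303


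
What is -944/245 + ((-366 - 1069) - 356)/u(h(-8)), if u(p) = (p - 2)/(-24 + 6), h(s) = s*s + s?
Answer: 145321/245 ≈ 593.15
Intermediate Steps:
h(s) = s + s**2 (h(s) = s**2 + s = s + s**2)
u(p) = 1/9 - p/18 (u(p) = (-2 + p)/(-18) = (-2 + p)*(-1/18) = 1/9 - p/18)
-944/245 + ((-366 - 1069) - 356)/u(h(-8)) = -944/245 + ((-366 - 1069) - 356)/(1/9 - (-4)*(1 - 8)/9) = -944*1/245 + (-1435 - 356)/(1/9 - (-4)*(-7)/9) = -944/245 - 1791/(1/9 - 1/18*56) = -944/245 - 1791/(1/9 - 28/9) = -944/245 - 1791/(-3) = -944/245 - 1791*(-1/3) = -944/245 + 597 = 145321/245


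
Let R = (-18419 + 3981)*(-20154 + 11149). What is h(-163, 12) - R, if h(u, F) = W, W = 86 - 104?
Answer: -130014208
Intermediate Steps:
W = -18
h(u, F) = -18
R = 130014190 (R = -14438*(-9005) = 130014190)
h(-163, 12) - R = -18 - 1*130014190 = -18 - 130014190 = -130014208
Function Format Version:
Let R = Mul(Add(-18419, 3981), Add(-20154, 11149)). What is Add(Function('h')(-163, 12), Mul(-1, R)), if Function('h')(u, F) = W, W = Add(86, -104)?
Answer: -130014208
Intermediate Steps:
W = -18
Function('h')(u, F) = -18
R = 130014190 (R = Mul(-14438, -9005) = 130014190)
Add(Function('h')(-163, 12), Mul(-1, R)) = Add(-18, Mul(-1, 130014190)) = Add(-18, -130014190) = -130014208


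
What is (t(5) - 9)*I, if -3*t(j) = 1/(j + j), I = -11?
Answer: 2981/30 ≈ 99.367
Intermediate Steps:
t(j) = -1/(6*j) (t(j) = -1/(3*(j + j)) = -1/(2*j)/3 = -1/(6*j))
(t(5) - 9)*I = (-⅙/5 - 9)*(-11) = (-⅙*⅕ - 9)*(-11) = (-1/30 - 9)*(-11) = -271/30*(-11) = 2981/30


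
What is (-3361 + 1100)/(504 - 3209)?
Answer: 2261/2705 ≈ 0.83586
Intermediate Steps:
(-3361 + 1100)/(504 - 3209) = -2261/(-2705) = -2261*(-1/2705) = 2261/2705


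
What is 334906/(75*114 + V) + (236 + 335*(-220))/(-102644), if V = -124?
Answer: 1038307/25661 ≈ 40.462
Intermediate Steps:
334906/(75*114 + V) + (236 + 335*(-220))/(-102644) = 334906/(75*114 - 124) + (236 + 335*(-220))/(-102644) = 334906/(8550 - 124) + (236 - 73700)*(-1/102644) = 334906/8426 - 73464*(-1/102644) = 334906*(1/8426) + 18366/25661 = 15223/383 + 18366/25661 = 1038307/25661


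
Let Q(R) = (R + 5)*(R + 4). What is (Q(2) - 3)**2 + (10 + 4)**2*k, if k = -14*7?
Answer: -17687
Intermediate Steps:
Q(R) = (4 + R)*(5 + R) (Q(R) = (5 + R)*(4 + R) = (4 + R)*(5 + R))
k = -98
(Q(2) - 3)**2 + (10 + 4)**2*k = ((20 + 2**2 + 9*2) - 3)**2 + (10 + 4)**2*(-98) = ((20 + 4 + 18) - 3)**2 + 14**2*(-98) = (42 - 3)**2 + 196*(-98) = 39**2 - 19208 = 1521 - 19208 = -17687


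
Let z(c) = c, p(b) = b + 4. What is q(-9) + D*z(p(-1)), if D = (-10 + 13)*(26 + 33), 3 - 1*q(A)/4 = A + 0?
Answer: 579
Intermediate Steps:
p(b) = 4 + b
q(A) = 12 - 4*A (q(A) = 12 - 4*(A + 0) = 12 - 4*A)
D = 177 (D = 3*59 = 177)
q(-9) + D*z(p(-1)) = (12 - 4*(-9)) + 177*(4 - 1) = (12 + 36) + 177*3 = 48 + 531 = 579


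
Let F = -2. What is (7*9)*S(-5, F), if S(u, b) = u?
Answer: -315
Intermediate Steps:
(7*9)*S(-5, F) = (7*9)*(-5) = 63*(-5) = -315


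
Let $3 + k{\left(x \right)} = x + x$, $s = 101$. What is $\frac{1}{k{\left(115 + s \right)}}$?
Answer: $\frac{1}{429} \approx 0.002331$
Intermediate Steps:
$k{\left(x \right)} = -3 + 2 x$ ($k{\left(x \right)} = -3 + \left(x + x\right) = -3 + 2 x$)
$\frac{1}{k{\left(115 + s \right)}} = \frac{1}{-3 + 2 \left(115 + 101\right)} = \frac{1}{-3 + 2 \cdot 216} = \frac{1}{-3 + 432} = \frac{1}{429}$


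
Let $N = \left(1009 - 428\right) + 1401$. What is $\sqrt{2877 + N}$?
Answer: $\sqrt{4859} \approx 69.707$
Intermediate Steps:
$N = 1982$ ($N = 581 + 1401 = 1982$)
$\sqrt{2877 + N} = \sqrt{2877 + 1982} = \sqrt{4859}$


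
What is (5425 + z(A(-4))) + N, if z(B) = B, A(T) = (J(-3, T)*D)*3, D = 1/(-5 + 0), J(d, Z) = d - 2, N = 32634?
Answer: 38062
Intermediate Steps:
J(d, Z) = -2 + d
D = -1/5 (D = 1/(-5) = -1/5 ≈ -0.20000)
A(T) = 3 (A(T) = ((-2 - 3)*(-1/5))*3 = -5*(-1/5)*3 = 1*3 = 3)
(5425 + z(A(-4))) + N = (5425 + 3) + 32634 = 5428 + 32634 = 38062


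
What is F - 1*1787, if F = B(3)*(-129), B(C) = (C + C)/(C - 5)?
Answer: -1400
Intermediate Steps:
B(C) = 2*C/(-5 + C) (B(C) = (2*C)/(-5 + C) = 2*C/(-5 + C))
F = 387 (F = (2*3/(-5 + 3))*(-129) = (2*3/(-2))*(-129) = (2*3*(-1/2))*(-129) = -3*(-129) = 387)
F - 1*1787 = 387 - 1*1787 = 387 - 1787 = -1400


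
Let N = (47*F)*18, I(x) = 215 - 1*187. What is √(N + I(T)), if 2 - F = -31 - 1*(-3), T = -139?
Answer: 8*√397 ≈ 159.40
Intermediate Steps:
I(x) = 28 (I(x) = 215 - 187 = 28)
F = 30 (F = 2 - (-31 - 1*(-3)) = 2 - (-31 + 3) = 2 - 1*(-28) = 2 + 28 = 30)
N = 25380 (N = (47*30)*18 = 1410*18 = 25380)
√(N + I(T)) = √(25380 + 28) = √25408 = 8*√397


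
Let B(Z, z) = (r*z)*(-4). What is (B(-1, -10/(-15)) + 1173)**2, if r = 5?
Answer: 12103441/9 ≈ 1.3448e+6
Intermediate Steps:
B(Z, z) = -20*z (B(Z, z) = (5*z)*(-4) = -20*z)
(B(-1, -10/(-15)) + 1173)**2 = (-(-200)/(-15) + 1173)**2 = (-(-200)*(-1)/15 + 1173)**2 = (-20*2/3 + 1173)**2 = (-40/3 + 1173)**2 = (3479/3)**2 = 12103441/9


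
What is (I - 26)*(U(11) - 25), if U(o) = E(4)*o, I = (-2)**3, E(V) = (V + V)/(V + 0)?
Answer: 102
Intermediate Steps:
E(V) = 2 (E(V) = (2*V)/V = 2)
I = -8
U(o) = 2*o
(I - 26)*(U(11) - 25) = (-8 - 26)*(2*11 - 25) = -34*(22 - 25) = -34*(-3) = 102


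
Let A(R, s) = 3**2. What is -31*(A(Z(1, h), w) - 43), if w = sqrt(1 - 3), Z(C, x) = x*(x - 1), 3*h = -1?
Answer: 1054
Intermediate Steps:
h = -1/3 (h = (1/3)*(-1) = -1/3 ≈ -0.33333)
Z(C, x) = x*(-1 + x)
w = I*sqrt(2) (w = sqrt(-2) = I*sqrt(2) ≈ 1.4142*I)
A(R, s) = 9
-31*(A(Z(1, h), w) - 43) = -31*(9 - 43) = -31*(-34) = 1054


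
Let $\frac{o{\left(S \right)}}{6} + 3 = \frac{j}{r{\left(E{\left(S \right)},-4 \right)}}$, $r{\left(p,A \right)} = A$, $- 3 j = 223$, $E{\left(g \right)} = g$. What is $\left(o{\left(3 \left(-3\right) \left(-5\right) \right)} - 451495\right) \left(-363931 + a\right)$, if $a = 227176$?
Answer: $\frac{123462824265}{2} \approx 6.1731 \cdot 10^{10}$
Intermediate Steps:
$j = - \frac{223}{3}$ ($j = \left(- \frac{1}{3}\right) 223 = - \frac{223}{3} \approx -74.333$)
$o{\left(S \right)} = \frac{187}{2}$ ($o{\left(S \right)} = -18 + 6 \left(- \frac{223}{3 \left(-4\right)}\right) = -18 + 6 \left(\left(- \frac{223}{3}\right) \left(- \frac{1}{4}\right)\right) = -18 + 6 \cdot \frac{223}{12} = -18 + \frac{223}{2} = \frac{187}{2}$)
$\left(o{\left(3 \left(-3\right) \left(-5\right) \right)} - 451495\right) \left(-363931 + a\right) = \left(\frac{187}{2} - 451495\right) \left(-363931 + 227176\right) = \left(- \frac{902803}{2}\right) \left(-136755\right) = \frac{123462824265}{2}$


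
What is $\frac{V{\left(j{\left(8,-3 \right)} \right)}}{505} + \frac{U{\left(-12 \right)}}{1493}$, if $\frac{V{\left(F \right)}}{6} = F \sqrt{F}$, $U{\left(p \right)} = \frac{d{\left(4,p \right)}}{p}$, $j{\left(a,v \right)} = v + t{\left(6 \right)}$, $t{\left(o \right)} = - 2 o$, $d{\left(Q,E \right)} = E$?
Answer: $\frac{1}{1493} - \frac{18 i \sqrt{15}}{101} \approx 0.00066979 - 0.69023 i$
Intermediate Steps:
$j{\left(a,v \right)} = -12 + v$ ($j{\left(a,v \right)} = v - 12 = -12 + v$)
$U{\left(p \right)} = 1$ ($U{\left(p \right)} = \frac{p}{p} = 1$)
$V{\left(F \right)} = 6 F^{\frac{3}{2}}$ ($V{\left(F \right)} = 6 F \sqrt{F} = 6 F^{\frac{3}{2}}$)
$\frac{V{\left(j{\left(8,-3 \right)} \right)}}{505} + \frac{U{\left(-12 \right)}}{1493} = \frac{6 \left(-12 - 3\right)^{\frac{3}{2}}}{505} + 1 \cdot \frac{1}{1493} = 6 \left(-15\right)^{\frac{3}{2}} \cdot \frac{1}{505} + 1 \cdot \frac{1}{1493} = 6 \left(- 15 i \sqrt{15}\right) \frac{1}{505} + \frac{1}{1493} = - 90 i \sqrt{15} \cdot \frac{1}{505} + \frac{1}{1493} = - \frac{18 i \sqrt{15}}{101} + \frac{1}{1493} = \frac{1}{1493} - \frac{18 i \sqrt{15}}{101}$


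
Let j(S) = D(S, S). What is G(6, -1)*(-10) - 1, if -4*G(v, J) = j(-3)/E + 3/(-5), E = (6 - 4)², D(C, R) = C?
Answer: -35/8 ≈ -4.3750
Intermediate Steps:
j(S) = S
E = 4 (E = 2² = 4)
G(v, J) = 27/80 (G(v, J) = -(-3/4 + 3/(-5))/4 = -(-3*¼ + 3*(-⅕))/4 = -(-¾ - ⅗)/4 = -¼*(-27/20) = 27/80)
G(6, -1)*(-10) - 1 = (27/80)*(-10) - 1 = -27/8 - 1 = -35/8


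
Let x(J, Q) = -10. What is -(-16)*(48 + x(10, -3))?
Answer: 608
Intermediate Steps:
-(-16)*(48 + x(10, -3)) = -(-16)*(48 - 10) = -(-16)*38 = -1*(-608) = 608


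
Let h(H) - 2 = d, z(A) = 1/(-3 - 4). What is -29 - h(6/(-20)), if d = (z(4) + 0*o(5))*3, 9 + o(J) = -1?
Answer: -214/7 ≈ -30.571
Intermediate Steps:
o(J) = -10 (o(J) = -9 - 1 = -10)
z(A) = -⅐ (z(A) = 1/(-7) = -⅐)
d = -3/7 (d = (-⅐ + 0*(-10))*3 = (-⅐ + 0)*3 = -⅐*3 = -3/7 ≈ -0.42857)
h(H) = 11/7 (h(H) = 2 - 3/7 = 11/7)
-29 - h(6/(-20)) = -29 - 1*11/7 = -29 - 11/7 = -214/7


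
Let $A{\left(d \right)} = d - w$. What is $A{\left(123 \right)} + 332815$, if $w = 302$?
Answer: $332636$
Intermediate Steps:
$A{\left(d \right)} = -302 + d$ ($A{\left(d \right)} = d - 302 = -302 + d$)
$A{\left(123 \right)} + 332815 = \left(-302 + 123\right) + 332815 = -179 + 332815 = 332636$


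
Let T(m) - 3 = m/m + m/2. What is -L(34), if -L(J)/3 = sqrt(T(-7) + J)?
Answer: 3*sqrt(138)/2 ≈ 17.621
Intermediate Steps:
T(m) = 4 + m/2 (T(m) = 3 + (m/m + m/2) = 3 + (1 + m*(1/2)) = 3 + (1 + m/2) = 4 + m/2)
L(J) = -3*sqrt(1/2 + J) (L(J) = -3*sqrt((4 + (1/2)*(-7)) + J) = -3*sqrt((4 - 7/2) + J) = -3*sqrt(1/2 + J))
-L(34) = -(-3)*sqrt(2 + 4*34)/2 = -(-3)*sqrt(2 + 136)/2 = -(-3)*sqrt(138)/2 = 3*sqrt(138)/2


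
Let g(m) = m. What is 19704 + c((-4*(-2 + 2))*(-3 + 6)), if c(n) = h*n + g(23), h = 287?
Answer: 19727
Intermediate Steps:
c(n) = 23 + 287*n (c(n) = 287*n + 23 = 23 + 287*n)
19704 + c((-4*(-2 + 2))*(-3 + 6)) = 19704 + (23 + 287*((-4*(-2 + 2))*(-3 + 6))) = 19704 + (23 + 287*(-4*0*3)) = 19704 + (23 + 287*(0*3)) = 19704 + (23 + 287*0) = 19704 + (23 + 0) = 19704 + 23 = 19727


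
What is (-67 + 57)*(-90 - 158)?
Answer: 2480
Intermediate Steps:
(-67 + 57)*(-90 - 158) = -10*(-248) = 2480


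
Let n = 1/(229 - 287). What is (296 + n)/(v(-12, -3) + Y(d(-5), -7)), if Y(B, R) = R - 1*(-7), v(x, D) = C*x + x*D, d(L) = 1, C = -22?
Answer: 17167/17400 ≈ 0.98661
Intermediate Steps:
v(x, D) = -22*x + D*x (v(x, D) = -22*x + x*D = -22*x + D*x)
n = -1/58 (n = 1/(-58) = -1/58 ≈ -0.017241)
Y(B, R) = 7 + R (Y(B, R) = R + 7 = 7 + R)
(296 + n)/(v(-12, -3) + Y(d(-5), -7)) = (296 - 1/58)/(-12*(-22 - 3) + (7 - 7)) = 17167/(58*(-12*(-25) + 0)) = 17167/(58*(300 + 0)) = (17167/58)/300 = (17167/58)*(1/300) = 17167/17400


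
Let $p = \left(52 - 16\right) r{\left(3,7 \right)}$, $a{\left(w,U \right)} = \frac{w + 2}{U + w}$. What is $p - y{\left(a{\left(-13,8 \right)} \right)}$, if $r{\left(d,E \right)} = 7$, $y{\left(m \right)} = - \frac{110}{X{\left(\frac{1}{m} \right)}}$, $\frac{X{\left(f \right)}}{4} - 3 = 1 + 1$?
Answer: $\frac{515}{2} \approx 257.5$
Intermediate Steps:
$X{\left(f \right)} = 20$ ($X{\left(f \right)} = 12 + 4 \left(1 + 1\right) = 12 + 4 \cdot 2 = 12 + 8 = 20$)
$a{\left(w,U \right)} = \frac{2 + w}{U + w}$
$y{\left(m \right)} = - \frac{11}{2}$ ($y{\left(m \right)} = - \frac{110}{20} = \left(-110\right) \frac{1}{20} = - \frac{11}{2}$)
$p = 252$ ($p = \left(52 - 16\right) 7 = 36 \cdot 7 = 252$)
$p - y{\left(a{\left(-13,8 \right)} \right)} = 252 - - \frac{11}{2} = 252 + \frac{11}{2} = \frac{515}{2}$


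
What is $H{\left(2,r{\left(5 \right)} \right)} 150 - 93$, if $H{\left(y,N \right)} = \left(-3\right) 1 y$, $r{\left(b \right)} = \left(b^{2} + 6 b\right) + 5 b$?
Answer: $-993$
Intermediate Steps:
$r{\left(b \right)} = b^{2} + 11 b$
$H{\left(y,N \right)} = - 3 y$
$H{\left(2,r{\left(5 \right)} \right)} 150 - 93 = \left(-3\right) 2 \cdot 150 - 93 = \left(-6\right) 150 - 93 = -900 - 93 = -993$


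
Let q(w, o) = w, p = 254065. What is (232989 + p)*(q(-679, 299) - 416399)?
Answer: -203139508212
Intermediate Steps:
(232989 + p)*(q(-679, 299) - 416399) = (232989 + 254065)*(-679 - 416399) = 487054*(-417078) = -203139508212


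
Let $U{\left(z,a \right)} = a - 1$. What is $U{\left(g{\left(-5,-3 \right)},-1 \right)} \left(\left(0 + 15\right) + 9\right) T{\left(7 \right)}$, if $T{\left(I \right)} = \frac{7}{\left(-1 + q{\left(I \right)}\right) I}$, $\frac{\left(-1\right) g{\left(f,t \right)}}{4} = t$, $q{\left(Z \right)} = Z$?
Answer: $-8$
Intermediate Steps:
$g{\left(f,t \right)} = - 4 t$
$U{\left(z,a \right)} = -1 + a$
$T{\left(I \right)} = \frac{7}{I \left(-1 + I\right)}$ ($T{\left(I \right)} = \frac{7}{\left(-1 + I\right) I} = \frac{7}{I \left(-1 + I\right)}$)
$U{\left(g{\left(-5,-3 \right)},-1 \right)} \left(\left(0 + 15\right) + 9\right) T{\left(7 \right)} = \left(-1 - 1\right) \left(\left(0 + 15\right) + 9\right) \frac{7}{7 \left(-1 + 7\right)} = - 2 \left(15 + 9\right) 7 \cdot \frac{1}{7} \cdot \frac{1}{6} = \left(-2\right) 24 \cdot 7 \cdot \frac{1}{7} \cdot \frac{1}{6} = \left(-48\right) \frac{1}{6} = -8$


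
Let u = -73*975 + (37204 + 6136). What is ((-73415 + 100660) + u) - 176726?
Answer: -177316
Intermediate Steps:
u = -27835 (u = -71175 + 43340 = -27835)
((-73415 + 100660) + u) - 176726 = ((-73415 + 100660) - 27835) - 176726 = (27245 - 27835) - 176726 = -590 - 176726 = -177316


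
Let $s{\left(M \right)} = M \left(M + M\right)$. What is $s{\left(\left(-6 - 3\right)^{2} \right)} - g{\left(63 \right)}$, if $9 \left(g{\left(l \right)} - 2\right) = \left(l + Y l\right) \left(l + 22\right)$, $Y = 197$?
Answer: $-104690$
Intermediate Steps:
$g{\left(l \right)} = 2 + 22 l \left(22 + l\right)$ ($g{\left(l \right)} = 2 + \frac{\left(l + 197 l\right) \left(l + 22\right)}{9} = 2 + \frac{198 l \left(22 + l\right)}{9} = 2 + 22 l \left(22 + l\right)$)
$s{\left(M \right)} = 2 M^{2}$ ($s{\left(M \right)} = M 2 M = 2 M^{2}$)
$s{\left(\left(-6 - 3\right)^{2} \right)} - g{\left(63 \right)} = 2 \left(\left(-6 - 3\right)^{2}\right)^{2} - \left(2 + 22 \cdot 63^{2} + 484 \cdot 63\right) = 2 \left(\left(-9\right)^{2}\right)^{2} - \left(2 + 22 \cdot 3969 + 30492\right) = 2 \cdot 81^{2} - \left(2 + 87318 + 30492\right) = 2 \cdot 6561 - 117812 = 13122 - 117812 = -104690$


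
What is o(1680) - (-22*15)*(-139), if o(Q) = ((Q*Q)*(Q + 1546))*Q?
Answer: 15296504786130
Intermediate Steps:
o(Q) = Q³*(1546 + Q) (o(Q) = (Q²*(1546 + Q))*Q = Q³*(1546 + Q))
o(1680) - (-22*15)*(-139) = 1680³*(1546 + 1680) - (-22*15)*(-139) = 4741632000*3226 - (-330)*(-139) = 15296504832000 - 1*45870 = 15296504832000 - 45870 = 15296504786130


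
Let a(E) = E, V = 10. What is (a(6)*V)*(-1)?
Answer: -60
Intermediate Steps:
(a(6)*V)*(-1) = (6*10)*(-1) = 60*(-1) = -60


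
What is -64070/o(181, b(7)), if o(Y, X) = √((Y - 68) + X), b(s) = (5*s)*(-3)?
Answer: -32035*√2/2 ≈ -22652.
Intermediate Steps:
b(s) = -15*s
o(Y, X) = √(-68 + X + Y) (o(Y, X) = √((-68 + Y) + X) = √(-68 + X + Y))
-64070/o(181, b(7)) = -64070/√(-68 - 15*7 + 181) = -64070/√(-68 - 105 + 181) = -64070*√2/4 = -32035*√2/2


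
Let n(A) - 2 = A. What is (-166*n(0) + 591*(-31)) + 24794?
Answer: 6141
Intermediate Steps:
n(A) = 2 + A
(-166*n(0) + 591*(-31)) + 24794 = (-166*(2 + 0) + 591*(-31)) + 24794 = (-166*2 - 18321) + 24794 = (-332 - 18321) + 24794 = -18653 + 24794 = 6141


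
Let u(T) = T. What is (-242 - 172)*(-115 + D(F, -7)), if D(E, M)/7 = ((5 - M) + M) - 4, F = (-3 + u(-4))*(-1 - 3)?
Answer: 44712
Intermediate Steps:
F = 28 (F = (-3 - 4)*(-1 - 3) = -7*(-4) = 28)
D(E, M) = 7 (D(E, M) = 7*(((5 - M) + M) - 4) = 7*(5 - 4) = 7*1 = 7)
(-242 - 172)*(-115 + D(F, -7)) = (-242 - 172)*(-115 + 7) = -414*(-108) = 44712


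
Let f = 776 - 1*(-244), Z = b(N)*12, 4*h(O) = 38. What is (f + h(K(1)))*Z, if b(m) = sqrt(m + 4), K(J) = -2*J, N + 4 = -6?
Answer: 12354*I*sqrt(6) ≈ 30261.0*I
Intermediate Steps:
N = -10 (N = -4 - 6 = -10)
b(m) = sqrt(4 + m)
h(O) = 19/2 (h(O) = (1/4)*38 = 19/2)
Z = 12*I*sqrt(6) (Z = sqrt(4 - 10)*12 = sqrt(-6)*12 = (I*sqrt(6))*12 = 12*I*sqrt(6) ≈ 29.394*I)
f = 1020 (f = 776 + 244 = 1020)
(f + h(K(1)))*Z = (1020 + 19/2)*(12*I*sqrt(6)) = 2059*(12*I*sqrt(6))/2 = 12354*I*sqrt(6)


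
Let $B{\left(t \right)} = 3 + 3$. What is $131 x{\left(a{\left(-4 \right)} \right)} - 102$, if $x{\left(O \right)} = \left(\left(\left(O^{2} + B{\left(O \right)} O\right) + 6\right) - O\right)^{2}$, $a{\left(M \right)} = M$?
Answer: $422$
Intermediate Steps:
$B{\left(t \right)} = 6$
$x{\left(O \right)} = \left(6 + O^{2} + 5 O\right)^{2}$ ($x{\left(O \right)} = \left(\left(\left(O^{2} + 6 O\right) + 6\right) - O\right)^{2} = \left(\left(6 + O^{2} + 6 O\right) - O\right)^{2} = \left(6 + O^{2} + 5 O\right)^{2}$)
$131 x{\left(a{\left(-4 \right)} \right)} - 102 = 131 \left(6 + \left(-4\right)^{2} + 5 \left(-4\right)\right)^{2} - 102 = 131 \left(6 + 16 - 20\right)^{2} - 102 = 131 \cdot 2^{2} - 102 = 131 \cdot 4 - 102 = 524 - 102 = 422$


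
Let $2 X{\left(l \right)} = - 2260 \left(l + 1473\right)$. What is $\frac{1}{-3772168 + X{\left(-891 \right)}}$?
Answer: $- \frac{1}{4429828} \approx -2.2574 \cdot 10^{-7}$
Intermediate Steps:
$X{\left(l \right)} = -1664490 - 1130 l$ ($X{\left(l \right)} = \frac{\left(-2260\right) \left(l + 1473\right)}{2} = \frac{\left(-2260\right) \left(1473 + l\right)}{2} = \frac{-3328980 - 2260 l}{2} = -1664490 - 1130 l$)
$\frac{1}{-3772168 + X{\left(-891 \right)}} = \frac{1}{-3772168 - 657660} = \frac{1}{-4429828} = - \frac{1}{4429828}$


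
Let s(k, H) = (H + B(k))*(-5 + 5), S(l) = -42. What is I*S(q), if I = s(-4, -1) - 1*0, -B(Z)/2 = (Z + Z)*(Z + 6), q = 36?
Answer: 0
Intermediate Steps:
B(Z) = -4*Z*(6 + Z) (B(Z) = -2*(Z + Z)*(Z + 6) = -2*2*Z*(6 + Z) = -4*Z*(6 + Z))
s(k, H) = 0 (s(k, H) = (H - 4*k*(6 + k))*(-5 + 5) = (H - 4*k*(6 + k))*0 = 0)
I = 0 (I = 0 - 1*0 = 0 + 0 = 0)
I*S(q) = 0*(-42) = 0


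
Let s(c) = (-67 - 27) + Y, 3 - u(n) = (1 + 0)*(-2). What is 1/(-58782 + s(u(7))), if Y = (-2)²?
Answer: -1/58872 ≈ -1.6986e-5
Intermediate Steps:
u(n) = 5 (u(n) = 3 - (1 + 0)*(-2) = 3 - (-2) = 3 - 1*(-2) = 3 + 2 = 5)
Y = 4
s(c) = -90 (s(c) = (-67 - 27) + 4 = -94 + 4 = -90)
1/(-58782 + s(u(7))) = 1/(-58782 - 90) = 1/(-58872) = -1/58872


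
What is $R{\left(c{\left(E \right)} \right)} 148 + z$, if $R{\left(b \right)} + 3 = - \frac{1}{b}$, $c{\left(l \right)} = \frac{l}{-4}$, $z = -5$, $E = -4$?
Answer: $-597$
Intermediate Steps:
$c{\left(l \right)} = - \frac{l}{4}$ ($c{\left(l \right)} = l \left(- \frac{1}{4}\right) = - \frac{l}{4}$)
$R{\left(b \right)} = -3 - \frac{1}{b}$
$R{\left(c{\left(E \right)} \right)} 148 + z = \left(-3 - \frac{1}{\left(- \frac{1}{4}\right) \left(-4\right)}\right) 148 - 5 = \left(-3 - 1^{-1}\right) 148 - 5 = \left(-3 - 1\right) 148 - 5 = \left(-4\right) 148 - 5 = -592 - 5 = -597$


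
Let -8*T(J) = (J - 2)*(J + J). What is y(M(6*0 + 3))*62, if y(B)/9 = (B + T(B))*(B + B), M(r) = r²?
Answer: -67797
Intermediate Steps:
T(J) = -J*(-2 + J)/4 (T(J) = -(J - 2)*(J + J)/8 = -(-2 + J)*2*J/8 = -J*(-2 + J)/4)
y(B) = 18*B*(B + B*(2 - B)/4) (y(B) = 9*((B + B*(2 - B)/4)*(B + B)) = 9*((B + B*(2 - B)/4)*(2*B)) = 9*(2*B*(B + B*(2 - B)/4)) = 18*B*(B + B*(2 - B)/4))
y(M(6*0 + 3))*62 = (9*((6*0 + 3)²)²*(6 - (6*0 + 3)²)/2)*62 = (9*((0 + 3)²)²*(6 - (0 + 3)²)/2)*62 = (9*(3²)²*(6 - 1*3²)/2)*62 = ((9/2)*9²*(6 - 1*9))*62 = ((9/2)*81*(6 - 9))*62 = ((9/2)*81*(-3))*62 = -2187/2*62 = -67797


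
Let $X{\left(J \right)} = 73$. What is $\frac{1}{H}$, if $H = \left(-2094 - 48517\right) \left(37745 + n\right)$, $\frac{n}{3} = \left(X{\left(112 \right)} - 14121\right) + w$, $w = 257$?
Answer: $\frac{1}{183616708} \approx 5.4461 \cdot 10^{-9}$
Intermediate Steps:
$n = -41373$ ($n = 3 \left(\left(73 - 14121\right) + 257\right) = 3 \left(-14048 + 257\right) = 3 \left(-13791\right) = -41373$)
$H = 183616708$ ($H = \left(-2094 - 48517\right) \left(37745 - 41373\right) = \left(-50611\right) \left(-3628\right) = 183616708$)
$\frac{1}{H} = \frac{1}{183616708}$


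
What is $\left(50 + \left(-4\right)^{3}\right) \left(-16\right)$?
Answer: $224$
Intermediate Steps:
$\left(50 + \left(-4\right)^{3}\right) \left(-16\right) = \left(50 - 64\right) \left(-16\right) = \left(-14\right) \left(-16\right) = 224$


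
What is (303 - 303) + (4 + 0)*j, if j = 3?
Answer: 12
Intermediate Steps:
(303 - 303) + (4 + 0)*j = (303 - 303) + (4 + 0)*3 = 0 + 4*3 = 0 + 12 = 12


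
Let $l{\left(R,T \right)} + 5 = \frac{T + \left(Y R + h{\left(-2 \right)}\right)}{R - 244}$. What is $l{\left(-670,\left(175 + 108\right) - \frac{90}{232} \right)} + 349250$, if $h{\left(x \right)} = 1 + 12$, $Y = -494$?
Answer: $\frac{36989923909}{106024} \approx 3.4888 \cdot 10^{5}$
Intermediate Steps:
$h{\left(x \right)} = 13$
$l{\left(R,T \right)} = -5 + \frac{13 + T - 494 R}{-244 + R}$ ($l{\left(R,T \right)} = -5 + \frac{T - \left(-13 + 494 R\right)}{R - 244} = -5 + \frac{T - \left(-13 + 494 R\right)}{-244 + R} = -5 + \frac{13 + T - 494 R}{-244 + R}$)
$l{\left(-670,\left(175 + 108\right) - \frac{90}{232} \right)} + 349250 = \frac{1233 + \left(\left(175 + 108\right) - \frac{90}{232}\right) - -334330}{-244 - 670} + 349250 = \frac{1233 + \left(283 - \frac{45}{116}\right) + 334330}{-914} + 349250 = - \frac{1233 + \left(283 - \frac{45}{116}\right) + 334330}{914} + 349250 = - \frac{1233 + \frac{32783}{116} + 334330}{914} + 349250 = \left(- \frac{1}{914}\right) \frac{38958091}{116} + 349250 = - \frac{38958091}{106024} + 349250 = \frac{36989923909}{106024}$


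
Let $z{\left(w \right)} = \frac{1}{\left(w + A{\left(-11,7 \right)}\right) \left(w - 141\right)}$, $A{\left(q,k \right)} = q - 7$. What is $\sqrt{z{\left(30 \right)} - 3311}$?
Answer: $\frac{i \sqrt{163179361}}{222} \approx 57.541 i$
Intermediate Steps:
$A{\left(q,k \right)} = -7 + q$ ($A{\left(q,k \right)} = q - 7 = -7 + q$)
$z{\left(w \right)} = \frac{1}{\left(-141 + w\right) \left(-18 + w\right)}$ ($z{\left(w \right)} = \frac{1}{\left(w - 18\right) \left(w - 141\right)} = \frac{1}{\left(w - 18\right) \left(-141 + w\right)} = \frac{1}{\left(-18 + w\right) \left(-141 + w\right)} = \frac{1}{\left(-141 + w\right) \left(-18 + w\right)}$)
$\sqrt{z{\left(30 \right)} - 3311} = \sqrt{\frac{1}{2538 + 30^{2} - 4770} - 3311} = \sqrt{\frac{1}{2538 + 900 - 4770} - 3311} = \sqrt{\frac{1}{-1332} - 3311} = \sqrt{- \frac{1}{1332} - 3311} = \sqrt{- \frac{4410253}{1332}} = \frac{i \sqrt{163179361}}{222}$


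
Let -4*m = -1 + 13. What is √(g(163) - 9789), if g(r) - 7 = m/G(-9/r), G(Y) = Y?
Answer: I*√87549/3 ≈ 98.629*I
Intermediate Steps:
m = -3 (m = -(-1 + 13)/4 = -¼*12 = -3)
g(r) = 7 + r/3 (g(r) = 7 - 3*(-r/9) = 7 - (-1)*r/3 = 7 + r/3)
√(g(163) - 9789) = √((7 + (⅓)*163) - 9789) = √((7 + 163/3) - 9789) = √(184/3 - 9789) = √(-29183/3) = I*√87549/3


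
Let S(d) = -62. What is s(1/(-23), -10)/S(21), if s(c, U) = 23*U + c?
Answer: 5291/1426 ≈ 3.7104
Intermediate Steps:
s(c, U) = c + 23*U
s(1/(-23), -10)/S(21) = (1/(-23) + 23*(-10))/(-62) = (-1/23 - 230)*(-1/62) = -5291/23*(-1/62) = 5291/1426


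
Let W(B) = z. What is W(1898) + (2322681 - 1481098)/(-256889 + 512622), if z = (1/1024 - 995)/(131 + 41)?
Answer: -112334652683/45041741824 ≈ -2.4940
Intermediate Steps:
z = -1018879/176128 (z = (1/1024 - 995)/172 = -1018879/1024*1/172 = -1018879/176128 ≈ -5.7849)
W(B) = -1018879/176128
W(1898) + (2322681 - 1481098)/(-256889 + 512622) = -1018879/176128 + (2322681 - 1481098)/(-256889 + 512622) = -1018879/176128 + 841583/255733 = -112334652683/45041741824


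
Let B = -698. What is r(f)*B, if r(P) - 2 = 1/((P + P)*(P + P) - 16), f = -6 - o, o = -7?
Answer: -8027/6 ≈ -1337.8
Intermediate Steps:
f = 1 (f = -6 - 1*(-7) = -6 + 7 = 1)
r(P) = 2 + 1/(-16 + 4*P**2) (r(P) = 2 + 1/((P + P)*(P + P) - 16) = 2 + 1/((2*P)*(2*P) - 16) = 2 + 1/(4*P**2 - 16) = 2 + 1/(-16 + 4*P**2))
r(f)*B = ((-31 + 8*1**2)/(4*(-4 + 1**2)))*(-698) = ((-31 + 8*1)/(4*(-4 + 1)))*(-698) = ((1/4)*(-31 + 8)/(-3))*(-698) = ((1/4)*(-1/3)*(-23))*(-698) = (23/12)*(-698) = -8027/6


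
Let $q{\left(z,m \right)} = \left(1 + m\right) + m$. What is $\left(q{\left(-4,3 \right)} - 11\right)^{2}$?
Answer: $16$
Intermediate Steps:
$q{\left(z,m \right)} = 1 + 2 m$
$\left(q{\left(-4,3 \right)} - 11\right)^{2} = \left(\left(1 + 2 \cdot 3\right) - 11\right)^{2} = \left(\left(1 + 6\right) - 11\right)^{2} = \left(7 - 11\right)^{2} = \left(-4\right)^{2} = 16$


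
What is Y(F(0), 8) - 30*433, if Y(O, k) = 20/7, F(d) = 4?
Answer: -90910/7 ≈ -12987.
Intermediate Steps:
Y(O, k) = 20/7 (Y(O, k) = 20*(⅐) = 20/7)
Y(F(0), 8) - 30*433 = 20/7 - 30*433 = 20/7 - 12990 = -90910/7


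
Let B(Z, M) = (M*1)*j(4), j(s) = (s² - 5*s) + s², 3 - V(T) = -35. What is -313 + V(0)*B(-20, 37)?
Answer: 16559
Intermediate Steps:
V(T) = 38 (V(T) = 3 - 1*(-35) = 3 + 35 = 38)
j(s) = -5*s + 2*s²
B(Z, M) = 12*M (B(Z, M) = (M*1)*(4*(-5 + 2*4)) = M*(4*(-5 + 8)) = M*(4*3) = M*12 = 12*M)
-313 + V(0)*B(-20, 37) = -313 + 38*(12*37) = -313 + 38*444 = -313 + 16872 = 16559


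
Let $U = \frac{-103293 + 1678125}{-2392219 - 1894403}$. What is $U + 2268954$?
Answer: $\frac{1621024426426}{714437} \approx 2.269 \cdot 10^{6}$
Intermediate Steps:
$U = - \frac{262472}{714437}$ ($U = \frac{1574832}{-4286622} = 1574832 \left(- \frac{1}{4286622}\right) = - \frac{262472}{714437} \approx -0.36738$)
$U + 2268954 = - \frac{262472}{714437} + 2268954 = \frac{1621024426426}{714437}$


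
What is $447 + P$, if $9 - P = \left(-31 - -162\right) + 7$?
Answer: $318$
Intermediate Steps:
$P = -129$ ($P = 9 - \left(\left(-31 - -162\right) + 7\right) = 9 - \left(\left(-31 + 162\right) + 7\right) = 9 - \left(131 + 7\right) = 9 - 138 = -129$)
$447 + P = 447 - 129 = 318$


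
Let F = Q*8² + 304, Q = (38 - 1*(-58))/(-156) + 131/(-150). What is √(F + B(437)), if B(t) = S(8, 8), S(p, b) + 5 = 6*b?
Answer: √9571731/195 ≈ 15.866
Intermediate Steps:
Q = -2903/1950 (Q = (38 + 58)*(-1/156) + 131*(-1/150) = 96*(-1/156) - 131/150 = -8/13 - 131/150 = -2903/1950 ≈ -1.4887)
S(p, b) = -5 + 6*b
B(t) = 43 (B(t) = -5 + 6*8 = -5 + 48 = 43)
F = 203504/975 (F = -2903/1950*8² + 304 = -2903/1950*64 + 304 = -92896/975 + 304 = 203504/975 ≈ 208.72)
√(F + B(437)) = √(203504/975 + 43) = √(245429/975) = √9571731/195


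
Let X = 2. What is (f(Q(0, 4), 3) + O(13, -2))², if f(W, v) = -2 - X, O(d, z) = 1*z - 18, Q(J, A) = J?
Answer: 576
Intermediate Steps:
O(d, z) = -18 + z (O(d, z) = z - 18 = -18 + z)
f(W, v) = -4 (f(W, v) = -2 - 1*2 = -2 - 2 = -4)
(f(Q(0, 4), 3) + O(13, -2))² = (-4 + (-18 - 2))² = (-4 - 20)² = (-24)² = 576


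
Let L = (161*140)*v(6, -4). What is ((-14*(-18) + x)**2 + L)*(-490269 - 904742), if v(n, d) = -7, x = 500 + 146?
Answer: -904837614864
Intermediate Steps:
x = 646
L = -157780 (L = (161*140)*(-7) = 22540*(-7) = -157780)
((-14*(-18) + x)**2 + L)*(-490269 - 904742) = ((-14*(-18) + 646)**2 - 157780)*(-490269 - 904742) = ((252 + 646)**2 - 157780)*(-1395011) = (898**2 - 157780)*(-1395011) = (806404 - 157780)*(-1395011) = 648624*(-1395011) = -904837614864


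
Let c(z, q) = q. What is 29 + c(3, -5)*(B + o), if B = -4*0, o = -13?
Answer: 94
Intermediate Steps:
B = 0
29 + c(3, -5)*(B + o) = 29 - 5*(0 - 13) = 29 - 5*(-13) = 29 + 65 = 94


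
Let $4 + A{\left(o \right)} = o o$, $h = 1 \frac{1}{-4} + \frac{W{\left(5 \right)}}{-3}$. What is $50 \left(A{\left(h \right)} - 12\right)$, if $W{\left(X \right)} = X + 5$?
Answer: $- \frac{11375}{72} \approx -157.99$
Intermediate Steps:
$W{\left(X \right)} = 5 + X$
$h = - \frac{43}{12}$ ($h = 1 \frac{1}{-4} + \frac{5 + 5}{-3} = 1 \left(- \frac{1}{4}\right) + 10 \left(- \frac{1}{3}\right) = - \frac{1}{4} - \frac{10}{3} = - \frac{43}{12} \approx -3.5833$)
$A{\left(o \right)} = -4 + o^{2}$ ($A{\left(o \right)} = -4 + o o = -4 + o^{2}$)
$50 \left(A{\left(h \right)} - 12\right) = 50 \left(\left(-4 + \left(- \frac{43}{12}\right)^{2}\right) - 12\right) = 50 \left(\left(-4 + \frac{1849}{144}\right) + \left(-18 + 6\right)\right) = 50 \left(\frac{1273}{144} - 12\right) = 50 \left(- \frac{455}{144}\right) = - \frac{11375}{72}$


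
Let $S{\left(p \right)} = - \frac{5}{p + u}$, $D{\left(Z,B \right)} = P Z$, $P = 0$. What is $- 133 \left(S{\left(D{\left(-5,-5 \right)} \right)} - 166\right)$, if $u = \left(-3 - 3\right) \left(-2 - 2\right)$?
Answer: $\frac{530537}{24} \approx 22106.0$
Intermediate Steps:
$u = 24$ ($u = \left(-6\right) \left(-4\right) = 24$)
$D{\left(Z,B \right)} = 0$ ($D{\left(Z,B \right)} = 0 Z = 0$)
$S{\left(p \right)} = - \frac{5}{24 + p}$ ($S{\left(p \right)} = - \frac{5}{p + 24} = - \frac{5}{24 + p}$)
$- 133 \left(S{\left(D{\left(-5,-5 \right)} \right)} - 166\right) = - 133 \left(- \frac{5}{24 + 0} - 166\right) = - 133 \left(- \frac{5}{24} - 166\right) = \left(-133\right) \left(- \frac{3989}{24}\right) = \frac{530537}{24}$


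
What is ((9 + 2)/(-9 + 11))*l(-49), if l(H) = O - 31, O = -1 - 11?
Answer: -473/2 ≈ -236.50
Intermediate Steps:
O = -12
l(H) = -43 (l(H) = -12 - 31 = -43)
((9 + 2)/(-9 + 11))*l(-49) = ((9 + 2)/(-9 + 11))*(-43) = (11/2)*(-43) = -473/2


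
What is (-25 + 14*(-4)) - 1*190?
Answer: -271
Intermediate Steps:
(-25 + 14*(-4)) - 1*190 = (-25 - 56) - 190 = -81 - 190 = -271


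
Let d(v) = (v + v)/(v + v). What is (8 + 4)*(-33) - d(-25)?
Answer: -397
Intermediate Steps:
d(v) = 1 (d(v) = (2*v)/((2*v)) = (2*v)*(1/(2*v)) = 1)
(8 + 4)*(-33) - d(-25) = (8 + 4)*(-33) - 1*1 = 12*(-33) - 1 = -396 - 1 = -397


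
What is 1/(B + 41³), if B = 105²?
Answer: 1/79946 ≈ 1.2508e-5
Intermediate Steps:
B = 11025
1/(B + 41³) = 1/(11025 + 41³) = 1/(11025 + 68921) = 1/79946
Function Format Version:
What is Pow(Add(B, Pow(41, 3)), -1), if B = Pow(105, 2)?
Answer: Rational(1, 79946) ≈ 1.2508e-5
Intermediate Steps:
B = 11025
Pow(Add(B, Pow(41, 3)), -1) = Pow(Add(11025, Pow(41, 3)), -1) = Pow(Add(11025, 68921), -1) = Pow(79946, -1) = Rational(1, 79946)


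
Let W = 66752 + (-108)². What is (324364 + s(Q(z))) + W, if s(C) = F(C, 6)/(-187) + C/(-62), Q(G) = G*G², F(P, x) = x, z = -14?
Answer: 2335172038/5797 ≈ 4.0282e+5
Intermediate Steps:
W = 78416 (W = 66752 + 11664 = 78416)
Q(G) = G³
s(C) = -6/187 - C/62 (s(C) = 6/(-187) + C/(-62) = 6*(-1/187) + C*(-1/62) = -6/187 - C/62)
(324364 + s(Q(z))) + W = (324364 + (-6/187 - 1/62*(-14)³)) + 78416 = (324364 + (-6/187 - 1/62*(-2744))) + 78416 = (324364 + (-6/187 + 1372/31)) + 78416 = (324364 + 256378/5797) + 78416 = 1880594486/5797 + 78416 = 2335172038/5797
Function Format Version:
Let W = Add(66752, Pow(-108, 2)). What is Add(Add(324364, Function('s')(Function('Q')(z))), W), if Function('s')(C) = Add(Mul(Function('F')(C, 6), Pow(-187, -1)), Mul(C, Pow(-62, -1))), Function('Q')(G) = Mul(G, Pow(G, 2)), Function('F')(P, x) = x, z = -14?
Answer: Rational(2335172038, 5797) ≈ 4.0282e+5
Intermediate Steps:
W = 78416 (W = Add(66752, 11664) = 78416)
Function('Q')(G) = Pow(G, 3)
Function('s')(C) = Add(Rational(-6, 187), Mul(Rational(-1, 62), C)) (Function('s')(C) = Add(Mul(6, Pow(-187, -1)), Mul(C, Pow(-62, -1))) = Add(Mul(6, Rational(-1, 187)), Mul(C, Rational(-1, 62))) = Add(Rational(-6, 187), Mul(Rational(-1, 62), C)))
Add(Add(324364, Function('s')(Function('Q')(z))), W) = Add(Add(324364, Add(Rational(-6, 187), Mul(Rational(-1, 62), Pow(-14, 3)))), 78416) = Add(Add(324364, Add(Rational(-6, 187), Mul(Rational(-1, 62), -2744))), 78416) = Add(Add(324364, Add(Rational(-6, 187), Rational(1372, 31))), 78416) = Add(Add(324364, Rational(256378, 5797)), 78416) = Add(Rational(1880594486, 5797), 78416) = Rational(2335172038, 5797)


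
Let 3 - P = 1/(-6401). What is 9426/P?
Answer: 30167913/9602 ≈ 3141.8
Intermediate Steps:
P = 19204/6401 (P = 3 - 1/(-6401) = 3 - 1*(-1/6401) = 3 + 1/6401 = 19204/6401 ≈ 3.0002)
9426/P = 9426/(19204/6401) = 9426*(6401/19204) = 30167913/9602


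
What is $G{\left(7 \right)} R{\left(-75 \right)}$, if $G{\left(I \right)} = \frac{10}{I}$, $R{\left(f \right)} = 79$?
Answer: $\frac{790}{7} \approx 112.86$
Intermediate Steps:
$G{\left(7 \right)} R{\left(-75 \right)} = \frac{10}{7} \cdot 79 = \frac{790}{7}$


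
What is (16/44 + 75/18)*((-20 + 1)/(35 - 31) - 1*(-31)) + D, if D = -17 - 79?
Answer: 2017/88 ≈ 22.920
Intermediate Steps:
D = -96
(16/44 + 75/18)*((-20 + 1)/(35 - 31) - 1*(-31)) + D = (16/44 + 75/18)*((-20 + 1)/(35 - 31) - 1*(-31)) - 96 = (16*(1/44) + 75*(1/18))*(-19/4 + 31) - 96 = (4/11 + 25/6)*(-19*¼ + 31) - 96 = 299*(-19/4 + 31)/66 - 96 = (299/66)*(105/4) - 96 = 10465/88 - 96 = 2017/88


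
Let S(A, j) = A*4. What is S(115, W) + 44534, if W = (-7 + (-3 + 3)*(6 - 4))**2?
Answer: 44994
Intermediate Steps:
W = 49 (W = (-7 + 0*2)**2 = (-7 + 0)**2 = (-7)**2 = 49)
S(A, j) = 4*A
S(115, W) + 44534 = 4*115 + 44534 = 460 + 44534 = 44994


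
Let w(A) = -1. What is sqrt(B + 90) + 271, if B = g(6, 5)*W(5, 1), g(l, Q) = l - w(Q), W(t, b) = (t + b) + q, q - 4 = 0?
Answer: 271 + 4*sqrt(10) ≈ 283.65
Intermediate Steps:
q = 4 (q = 4 + 0 = 4)
W(t, b) = 4 + b + t (W(t, b) = (t + b) + 4 = (b + t) + 4 = 4 + b + t)
g(l, Q) = 1 + l (g(l, Q) = l - 1*(-1) = l + 1 = 1 + l)
B = 70 (B = (1 + 6)*(4 + 1 + 5) = 7*10 = 70)
sqrt(B + 90) + 271 = sqrt(70 + 90) + 271 = sqrt(160) + 271 = 4*sqrt(10) + 271 = 271 + 4*sqrt(10)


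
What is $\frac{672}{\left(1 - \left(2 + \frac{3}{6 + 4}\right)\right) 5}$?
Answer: $- \frac{1344}{13} \approx -103.38$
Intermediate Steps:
$\frac{672}{\left(1 - \left(2 + \frac{3}{6 + 4}\right)\right) 5} = \frac{672}{\left(1 - \left(2 + \frac{3}{10}\right)\right) 5} = \frac{672}{\left(1 - \frac{23}{10}\right) 5} = \frac{672}{\left(- \frac{13}{10}\right) 5} = \frac{672}{- \frac{13}{2}} = 672 \left(- \frac{2}{13}\right) = - \frac{1344}{13}$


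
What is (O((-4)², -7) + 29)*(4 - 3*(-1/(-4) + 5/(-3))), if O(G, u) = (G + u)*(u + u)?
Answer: -3201/4 ≈ -800.25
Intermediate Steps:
O(G, u) = 2*u*(G + u) (O(G, u) = (G + u)*(2*u) = 2*u*(G + u))
(O((-4)², -7) + 29)*(4 - 3*(-1/(-4) + 5/(-3))) = (2*(-7)*((-4)² - 7) + 29)*(4 - 3*(-1/(-4) + 5/(-3))) = (2*(-7)*(16 - 7) + 29)*(4 - 3*(-1*(-¼) + 5*(-⅓))) = (2*(-7)*9 + 29)*(4 - 3*(¼ - 5/3)) = (-126 + 29)*(4 - 3*(-17/12)) = -97*(4 + 17/4) = -97*33/4 = -3201/4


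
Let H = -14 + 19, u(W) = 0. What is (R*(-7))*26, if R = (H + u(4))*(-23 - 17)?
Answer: 36400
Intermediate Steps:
H = 5
R = -200 (R = (5 + 0)*(-23 - 17) = 5*(-40) = -200)
(R*(-7))*26 = -200*(-7)*26 = 1400*26 = 36400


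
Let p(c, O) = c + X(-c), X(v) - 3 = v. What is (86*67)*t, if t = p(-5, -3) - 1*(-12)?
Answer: 86430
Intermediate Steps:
X(v) = 3 + v
p(c, O) = 3 (p(c, O) = c + (3 - c) = 3)
t = 15 (t = 3 - 1*(-12) = 3 + 12 = 15)
(86*67)*t = (86*67)*15 = 5762*15 = 86430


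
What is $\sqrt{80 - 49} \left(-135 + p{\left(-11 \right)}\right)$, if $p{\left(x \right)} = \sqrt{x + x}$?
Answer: $\sqrt{31} \left(-135 + i \sqrt{22}\right) \approx -751.65 + 26.115 i$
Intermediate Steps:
$p{\left(x \right)} = \sqrt{2} \sqrt{x}$ ($p{\left(x \right)} = \sqrt{2 x} = \sqrt{2} \sqrt{x}$)
$\sqrt{80 - 49} \left(-135 + p{\left(-11 \right)}\right) = \sqrt{80 - 49} \left(-135 + \sqrt{2} \sqrt{-11}\right) = \sqrt{31} \left(-135 + \sqrt{2} i \sqrt{11}\right) = \sqrt{31} \left(-135 + i \sqrt{22}\right)$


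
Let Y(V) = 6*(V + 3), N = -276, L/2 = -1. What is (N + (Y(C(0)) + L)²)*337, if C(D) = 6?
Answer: 818236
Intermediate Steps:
L = -2 (L = 2*(-1) = -2)
Y(V) = 18 + 6*V (Y(V) = 6*(3 + V) = 18 + 6*V)
(N + (Y(C(0)) + L)²)*337 = (-276 + ((18 + 6*6) - 2)²)*337 = (-276 + ((18 + 36) - 2)²)*337 = (-276 + (54 - 2)²)*337 = (-276 + 52²)*337 = (-276 + 2704)*337 = 2428*337 = 818236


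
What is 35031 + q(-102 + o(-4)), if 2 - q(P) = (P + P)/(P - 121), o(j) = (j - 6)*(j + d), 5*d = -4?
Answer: 6130667/175 ≈ 35032.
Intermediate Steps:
d = -⅘ (d = (⅕)*(-4) = -⅘ ≈ -0.80000)
o(j) = (-6 + j)*(-⅘ + j) (o(j) = (j - 6)*(j - ⅘) = (-6 + j)*(-⅘ + j))
q(P) = 2 - 2*P/(-121 + P) (q(P) = 2 - (P + P)/(P - 121) = 2 - 2*P/(-121 + P))
35031 + q(-102 + o(-4)) = 35031 - 242/(-121 + (-102 + (24/5 + (-4)² - 34/5*(-4)))) = 35031 - 242/(-121 + (-102 + (24/5 + 16 + 136/5))) = 35031 - 242/(-121 + (-102 + 48)) = 35031 - 242/(-121 - 54) = 35031 - 242/(-175) = 35031 - 242*(-1/175) = 35031 + 242/175 = 6130667/175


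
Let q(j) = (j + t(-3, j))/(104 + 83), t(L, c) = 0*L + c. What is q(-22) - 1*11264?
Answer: -191492/17 ≈ -11264.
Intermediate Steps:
t(L, c) = c (t(L, c) = 0 + c = c)
q(j) = 2*j/187 (q(j) = (j + j)/(104 + 83) = (2*j)/187 = (2*j)*(1/187) = 2*j/187)
q(-22) - 1*11264 = (2/187)*(-22) - 1*11264 = -4/17 - 11264 = -191492/17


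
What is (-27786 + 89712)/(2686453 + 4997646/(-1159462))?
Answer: 17950210953/778708792660 ≈ 0.023051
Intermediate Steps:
(-27786 + 89712)/(2686453 + 4997646/(-1159462)) = 61926/(2686453 + 4997646*(-1/1159462)) = 61926/(2686453 - 2498823/579731) = 61926/(1557417585320/579731) = 61926*(579731/1557417585320) = 17950210953/778708792660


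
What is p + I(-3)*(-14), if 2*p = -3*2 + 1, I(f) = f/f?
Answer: -33/2 ≈ -16.500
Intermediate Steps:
I(f) = 1
p = -5/2 (p = (-3*2 + 1)/2 = (-6 + 1)/2 = (1/2)*(-5) = -5/2 ≈ -2.5000)
p + I(-3)*(-14) = -5/2 + 1*(-14) = -5/2 - 14 = -33/2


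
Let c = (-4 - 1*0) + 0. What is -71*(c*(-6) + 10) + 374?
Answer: -2040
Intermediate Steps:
c = -4 (c = (-4 + 0) + 0 = -4 + 0 = -4)
-71*(c*(-6) + 10) + 374 = -71*(-4*(-6) + 10) + 374 = -71*(24 + 10) + 374 = -71*34 + 374 = -2414 + 374 = -2040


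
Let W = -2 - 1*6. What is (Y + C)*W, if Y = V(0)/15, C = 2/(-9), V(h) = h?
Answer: 16/9 ≈ 1.7778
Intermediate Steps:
W = -8 (W = -2 - 6 = -8)
C = -2/9 (C = 2*(-⅑) = -2/9 ≈ -0.22222)
Y = 0 (Y = 0/15 = 0*(1/15) = 0)
(Y + C)*W = (0 - 2/9)*(-8) = -2/9*(-8) = 16/9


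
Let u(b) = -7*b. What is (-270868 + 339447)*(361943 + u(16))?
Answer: 24814008149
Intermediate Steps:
(-270868 + 339447)*(361943 + u(16)) = (-270868 + 339447)*(361943 - 7*16) = 68579*(361943 - 112) = 68579*361831 = 24814008149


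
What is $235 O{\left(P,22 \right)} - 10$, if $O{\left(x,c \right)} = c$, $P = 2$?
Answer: $5160$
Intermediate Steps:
$235 O{\left(P,22 \right)} - 10 = 235 \cdot 22 - 10 = 5170 - 10 = 5160$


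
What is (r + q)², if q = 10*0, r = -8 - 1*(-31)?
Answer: 529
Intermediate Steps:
r = 23 (r = -8 + 31 = 23)
q = 0
(r + q)² = (23 + 0)² = 23² = 529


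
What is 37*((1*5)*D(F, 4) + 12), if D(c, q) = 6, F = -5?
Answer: 1554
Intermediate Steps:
37*((1*5)*D(F, 4) + 12) = 37*((1*5)*6 + 12) = 37*(5*6 + 12) = 37*(30 + 12) = 37*42 = 1554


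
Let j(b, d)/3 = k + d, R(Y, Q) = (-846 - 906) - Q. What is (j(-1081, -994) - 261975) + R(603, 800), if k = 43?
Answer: -267380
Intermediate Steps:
R(Y, Q) = -1752 - Q
j(b, d) = 129 + 3*d (j(b, d) = 3*(43 + d) = 129 + 3*d)
(j(-1081, -994) - 261975) + R(603, 800) = ((129 + 3*(-994)) - 261975) + (-1752 - 1*800) = ((129 - 2982) - 261975) + (-1752 - 800) = (-2853 - 261975) - 2552 = -264828 - 2552 = -267380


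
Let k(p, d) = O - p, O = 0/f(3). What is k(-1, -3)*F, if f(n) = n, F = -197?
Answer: -197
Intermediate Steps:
O = 0 (O = 0/3 = 0*(1/3) = 0)
k(p, d) = -p (k(p, d) = 0 - p = -p)
k(-1, -3)*F = -1*(-1)*(-197) = 1*(-197) = -197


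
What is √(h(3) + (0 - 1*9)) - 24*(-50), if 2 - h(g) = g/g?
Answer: 1200 + 2*I*√2 ≈ 1200.0 + 2.8284*I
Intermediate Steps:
h(g) = 1 (h(g) = 2 - g/g = 2 - 1*1 = 2 - 1 = 1)
√(h(3) + (0 - 1*9)) - 24*(-50) = √(1 + (0 - 1*9)) - 24*(-50) = √(1 + (0 - 9)) + 1200 = √(1 - 9) + 1200 = √(-8) + 1200 = 2*I*√2 + 1200 = 1200 + 2*I*√2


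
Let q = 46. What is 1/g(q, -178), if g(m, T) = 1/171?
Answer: 171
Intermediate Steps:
g(m, T) = 1/171
1/g(q, -178) = 1/(1/171) = 171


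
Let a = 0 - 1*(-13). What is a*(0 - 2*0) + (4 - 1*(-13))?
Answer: 17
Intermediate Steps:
a = 13 (a = 0 + 13 = 13)
a*(0 - 2*0) + (4 - 1*(-13)) = 13*(0 - 2*0) + (4 - 1*(-13)) = 13*(0 + 0) + (4 + 13) = 13*0 + 17 = 0 + 17 = 17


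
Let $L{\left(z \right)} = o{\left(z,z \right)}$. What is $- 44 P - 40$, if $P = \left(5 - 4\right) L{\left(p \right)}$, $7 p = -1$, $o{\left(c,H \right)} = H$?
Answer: $- \frac{236}{7} \approx -33.714$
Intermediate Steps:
$p = - \frac{1}{7}$ ($p = \frac{1}{7} \left(-1\right) = - \frac{1}{7} \approx -0.14286$)
$L{\left(z \right)} = z$
$P = - \frac{1}{7}$ ($P = \left(5 - 4\right) \left(- \frac{1}{7}\right) = 1 \left(- \frac{1}{7}\right) = - \frac{1}{7} \approx -0.14286$)
$- 44 P - 40 = \left(-44\right) \left(- \frac{1}{7}\right) - 40 = \frac{44}{7} - 40 = - \frac{236}{7}$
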